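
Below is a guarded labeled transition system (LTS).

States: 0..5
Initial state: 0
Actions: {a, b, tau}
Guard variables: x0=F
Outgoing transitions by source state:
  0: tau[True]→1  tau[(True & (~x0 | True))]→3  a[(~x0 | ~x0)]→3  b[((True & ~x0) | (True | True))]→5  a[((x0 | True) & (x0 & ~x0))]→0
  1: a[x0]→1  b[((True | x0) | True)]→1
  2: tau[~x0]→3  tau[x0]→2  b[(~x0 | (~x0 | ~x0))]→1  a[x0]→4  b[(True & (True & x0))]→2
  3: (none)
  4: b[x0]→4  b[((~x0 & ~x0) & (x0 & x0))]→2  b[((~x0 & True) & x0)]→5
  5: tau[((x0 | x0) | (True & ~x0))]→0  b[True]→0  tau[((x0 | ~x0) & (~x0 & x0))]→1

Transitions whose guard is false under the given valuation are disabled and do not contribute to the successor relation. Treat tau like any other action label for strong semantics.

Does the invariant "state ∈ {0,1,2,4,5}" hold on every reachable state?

Answer: INVARIANT VIOLATED at state 3

Trace:
Safe = {0,1,2,4,5}
R = {0,1,3,5}
  0: ok
  1: ok
  3: outside
  5: ok
reach 3 via tau — violates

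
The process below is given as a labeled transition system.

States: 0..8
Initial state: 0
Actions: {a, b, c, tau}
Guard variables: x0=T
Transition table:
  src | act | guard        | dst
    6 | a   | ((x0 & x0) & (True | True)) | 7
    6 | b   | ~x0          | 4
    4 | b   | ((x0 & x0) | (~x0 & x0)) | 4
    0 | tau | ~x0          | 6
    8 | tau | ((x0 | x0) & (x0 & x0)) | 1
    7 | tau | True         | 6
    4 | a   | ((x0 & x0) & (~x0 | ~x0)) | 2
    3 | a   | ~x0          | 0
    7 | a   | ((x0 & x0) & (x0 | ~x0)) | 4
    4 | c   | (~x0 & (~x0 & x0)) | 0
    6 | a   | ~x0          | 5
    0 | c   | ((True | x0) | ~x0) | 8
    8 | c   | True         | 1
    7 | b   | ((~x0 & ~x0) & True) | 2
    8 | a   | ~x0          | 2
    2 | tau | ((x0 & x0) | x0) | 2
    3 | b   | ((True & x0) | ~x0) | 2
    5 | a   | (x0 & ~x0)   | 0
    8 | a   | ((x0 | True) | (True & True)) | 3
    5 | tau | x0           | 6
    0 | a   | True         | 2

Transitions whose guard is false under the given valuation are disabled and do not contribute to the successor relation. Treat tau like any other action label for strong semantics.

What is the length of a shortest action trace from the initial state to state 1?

Layered search for 1:
  L0 = {0}
  L1 = {2,8}
  L2 = {1,3}
first hit 1 at d=2 via c·c

Answer: 2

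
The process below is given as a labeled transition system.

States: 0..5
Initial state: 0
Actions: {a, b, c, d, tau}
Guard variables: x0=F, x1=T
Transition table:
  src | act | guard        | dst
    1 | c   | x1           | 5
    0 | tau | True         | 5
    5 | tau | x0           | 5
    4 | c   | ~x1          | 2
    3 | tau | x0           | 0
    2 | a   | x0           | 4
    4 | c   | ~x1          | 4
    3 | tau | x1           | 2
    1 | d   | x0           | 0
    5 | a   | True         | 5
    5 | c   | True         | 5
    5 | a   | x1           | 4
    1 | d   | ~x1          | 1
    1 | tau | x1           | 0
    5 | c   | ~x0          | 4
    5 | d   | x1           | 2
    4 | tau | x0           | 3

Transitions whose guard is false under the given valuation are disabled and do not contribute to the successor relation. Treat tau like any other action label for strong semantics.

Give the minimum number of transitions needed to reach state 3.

Breadth-first toward 3:
  Layer 0: {0}
  Layer 1: {5}
  Layer 2: {2,4}
3 never appears.

Answer: UNREACHABLE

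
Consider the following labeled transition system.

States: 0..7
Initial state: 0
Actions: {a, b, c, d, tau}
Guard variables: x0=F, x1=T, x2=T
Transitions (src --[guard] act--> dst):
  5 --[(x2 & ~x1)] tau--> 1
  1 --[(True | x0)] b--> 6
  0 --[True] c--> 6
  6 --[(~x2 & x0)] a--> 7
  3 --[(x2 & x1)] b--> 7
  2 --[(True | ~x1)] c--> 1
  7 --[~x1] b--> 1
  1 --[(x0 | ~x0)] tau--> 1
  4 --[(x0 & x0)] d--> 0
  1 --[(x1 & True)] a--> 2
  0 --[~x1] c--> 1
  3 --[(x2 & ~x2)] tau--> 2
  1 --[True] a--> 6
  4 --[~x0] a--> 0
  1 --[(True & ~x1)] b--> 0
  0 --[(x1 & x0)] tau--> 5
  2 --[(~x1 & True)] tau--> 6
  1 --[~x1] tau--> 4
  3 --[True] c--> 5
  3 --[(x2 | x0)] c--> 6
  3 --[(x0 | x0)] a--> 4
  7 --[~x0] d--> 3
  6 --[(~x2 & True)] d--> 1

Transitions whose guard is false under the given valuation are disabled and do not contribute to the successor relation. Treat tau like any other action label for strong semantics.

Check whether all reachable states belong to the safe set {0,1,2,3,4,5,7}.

Answer: INVARIANT VIOLATED at state 6

Working:
Inv-set: {0,1,2,3,4,5,7}
Reachable = {0,6}
  0: ✓
  6: ✗ unsafe
counterexample path to 6: c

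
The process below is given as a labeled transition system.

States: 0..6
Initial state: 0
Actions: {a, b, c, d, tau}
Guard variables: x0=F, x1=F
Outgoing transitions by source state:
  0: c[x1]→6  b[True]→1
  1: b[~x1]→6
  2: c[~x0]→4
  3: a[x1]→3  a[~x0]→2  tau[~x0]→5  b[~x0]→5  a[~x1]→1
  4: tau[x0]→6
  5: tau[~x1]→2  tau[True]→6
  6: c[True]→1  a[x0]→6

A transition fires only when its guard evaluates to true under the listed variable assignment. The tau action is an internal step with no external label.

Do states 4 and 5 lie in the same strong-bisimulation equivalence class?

Answer: NOT BISIMILAR

Working:
Bisimulation quotient by refinement:
  round 0: {{0,1,2,3,4,5,6}}
  round 1: {{0,1},{2,6},{3},{4},{5}}
  round 2: {{0},{1},{2},{3},{4},{5},{6}}
7 equivalence class(es) (converged in 3)
class of 4: {4}; class of 5: {5}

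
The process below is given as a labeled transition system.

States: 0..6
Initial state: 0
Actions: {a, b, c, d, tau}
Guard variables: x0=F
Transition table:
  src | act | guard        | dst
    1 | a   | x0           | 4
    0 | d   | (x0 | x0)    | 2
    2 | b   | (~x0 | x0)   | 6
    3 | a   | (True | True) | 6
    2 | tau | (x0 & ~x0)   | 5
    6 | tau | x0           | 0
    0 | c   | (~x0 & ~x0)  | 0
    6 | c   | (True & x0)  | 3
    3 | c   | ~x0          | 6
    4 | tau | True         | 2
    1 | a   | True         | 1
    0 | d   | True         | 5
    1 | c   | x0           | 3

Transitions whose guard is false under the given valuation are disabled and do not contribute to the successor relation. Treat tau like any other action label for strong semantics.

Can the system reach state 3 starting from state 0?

After dropping false guards: 7 live edges.
depth 0: {0}
depth 1: {5}  total {0,5}
Reachable = {0,5}

Answer: UNREACHABLE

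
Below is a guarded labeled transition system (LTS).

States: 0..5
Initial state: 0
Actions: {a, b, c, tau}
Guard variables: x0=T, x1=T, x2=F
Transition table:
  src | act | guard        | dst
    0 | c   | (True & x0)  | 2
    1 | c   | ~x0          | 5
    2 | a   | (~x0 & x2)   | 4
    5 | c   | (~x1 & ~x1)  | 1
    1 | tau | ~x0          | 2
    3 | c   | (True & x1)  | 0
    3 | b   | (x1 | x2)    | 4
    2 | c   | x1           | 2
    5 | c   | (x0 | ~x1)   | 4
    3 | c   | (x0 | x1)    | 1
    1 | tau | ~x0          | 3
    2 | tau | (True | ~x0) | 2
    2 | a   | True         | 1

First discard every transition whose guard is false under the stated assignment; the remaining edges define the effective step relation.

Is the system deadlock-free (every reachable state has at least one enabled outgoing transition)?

R = {0,1,2}
  0: c→2  [1 out]
  1: ∅  [no exit]
  2: a→1  c→2  tau→2  [3 out]
witness 1: c·a

Answer: DEADLOCK at state 1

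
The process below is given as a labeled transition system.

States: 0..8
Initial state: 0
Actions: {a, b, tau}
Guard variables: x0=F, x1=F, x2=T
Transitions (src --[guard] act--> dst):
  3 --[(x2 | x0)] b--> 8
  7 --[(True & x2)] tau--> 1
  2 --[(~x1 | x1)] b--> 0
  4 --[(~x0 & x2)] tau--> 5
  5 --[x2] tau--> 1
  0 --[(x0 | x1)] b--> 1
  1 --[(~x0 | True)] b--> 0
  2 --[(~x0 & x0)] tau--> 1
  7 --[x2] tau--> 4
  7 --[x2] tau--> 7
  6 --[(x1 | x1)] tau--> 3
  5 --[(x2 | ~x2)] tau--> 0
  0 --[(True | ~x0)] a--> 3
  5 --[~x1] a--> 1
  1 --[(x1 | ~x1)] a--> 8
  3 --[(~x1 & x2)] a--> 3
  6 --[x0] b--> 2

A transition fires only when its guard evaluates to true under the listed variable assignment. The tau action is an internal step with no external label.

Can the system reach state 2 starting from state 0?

13 transition(s) survive guard evaluation.
L0 = {0}
L1 = {3}  now seen {0,3}
L2 = {8}  now seen {0,3,8}
R = {0,3,8}

Answer: UNREACHABLE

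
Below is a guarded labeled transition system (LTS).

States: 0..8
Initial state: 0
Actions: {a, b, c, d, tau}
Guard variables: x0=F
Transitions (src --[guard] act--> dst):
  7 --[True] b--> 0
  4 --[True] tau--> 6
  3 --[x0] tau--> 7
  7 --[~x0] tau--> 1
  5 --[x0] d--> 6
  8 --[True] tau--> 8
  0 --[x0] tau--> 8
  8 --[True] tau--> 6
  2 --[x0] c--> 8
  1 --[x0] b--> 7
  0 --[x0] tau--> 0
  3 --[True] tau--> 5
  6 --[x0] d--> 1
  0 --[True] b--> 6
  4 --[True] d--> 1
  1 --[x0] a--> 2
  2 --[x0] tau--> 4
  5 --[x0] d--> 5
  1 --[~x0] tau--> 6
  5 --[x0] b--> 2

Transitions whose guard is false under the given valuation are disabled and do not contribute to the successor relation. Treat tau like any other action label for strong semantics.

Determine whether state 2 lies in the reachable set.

9 transition(s) survive guard evaluation.
depth 0: {0}
depth 1: {6}  now seen {0,6}
Reach set: {0,6}

Answer: UNREACHABLE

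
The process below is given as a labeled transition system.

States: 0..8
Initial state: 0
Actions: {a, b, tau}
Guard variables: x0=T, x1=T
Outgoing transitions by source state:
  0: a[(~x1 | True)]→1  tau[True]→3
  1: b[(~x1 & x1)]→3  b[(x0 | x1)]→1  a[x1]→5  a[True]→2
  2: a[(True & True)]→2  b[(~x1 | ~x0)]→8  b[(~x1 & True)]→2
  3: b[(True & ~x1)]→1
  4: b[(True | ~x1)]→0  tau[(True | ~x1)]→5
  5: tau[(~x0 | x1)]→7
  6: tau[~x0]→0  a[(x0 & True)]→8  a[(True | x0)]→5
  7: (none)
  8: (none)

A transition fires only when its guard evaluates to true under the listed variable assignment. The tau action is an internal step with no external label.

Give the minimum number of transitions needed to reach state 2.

BFS to 2:
  L0 = {0}
  L1 = {1,3}
  L2 = {2,5}
depth(2)=2, e.g. a·a

Answer: 2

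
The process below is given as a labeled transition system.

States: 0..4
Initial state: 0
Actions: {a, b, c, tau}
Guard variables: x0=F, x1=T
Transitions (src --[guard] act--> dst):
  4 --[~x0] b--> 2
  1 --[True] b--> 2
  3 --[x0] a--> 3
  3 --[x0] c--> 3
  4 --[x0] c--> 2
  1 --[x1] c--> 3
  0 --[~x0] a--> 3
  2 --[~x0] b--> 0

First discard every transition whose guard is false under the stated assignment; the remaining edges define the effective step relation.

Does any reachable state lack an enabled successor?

Answer: DEADLOCK at state 3

Trace:
Reachable = {0,3}
  0: a→3  [1 out]
  3: ∅  [deadlock]
Path to 3: a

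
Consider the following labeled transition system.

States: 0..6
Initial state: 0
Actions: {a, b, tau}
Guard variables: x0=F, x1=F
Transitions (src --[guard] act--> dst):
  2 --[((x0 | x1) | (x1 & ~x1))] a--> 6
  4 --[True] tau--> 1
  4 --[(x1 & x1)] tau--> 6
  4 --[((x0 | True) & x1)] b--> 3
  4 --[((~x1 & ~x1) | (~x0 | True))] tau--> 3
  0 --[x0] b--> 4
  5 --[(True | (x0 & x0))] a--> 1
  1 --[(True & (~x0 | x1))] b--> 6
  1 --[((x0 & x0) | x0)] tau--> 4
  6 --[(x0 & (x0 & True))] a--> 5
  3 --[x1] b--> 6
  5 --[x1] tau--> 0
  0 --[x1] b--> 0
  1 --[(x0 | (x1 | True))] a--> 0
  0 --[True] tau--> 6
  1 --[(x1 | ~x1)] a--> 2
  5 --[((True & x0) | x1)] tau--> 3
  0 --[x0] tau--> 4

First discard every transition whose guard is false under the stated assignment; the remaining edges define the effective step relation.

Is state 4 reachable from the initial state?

Answer: UNREACHABLE

Working:
After dropping false guards: 7 live edges.
Layer 0: {0}
Layer 1: {6}  cumulative {0,6}
R = {0,6}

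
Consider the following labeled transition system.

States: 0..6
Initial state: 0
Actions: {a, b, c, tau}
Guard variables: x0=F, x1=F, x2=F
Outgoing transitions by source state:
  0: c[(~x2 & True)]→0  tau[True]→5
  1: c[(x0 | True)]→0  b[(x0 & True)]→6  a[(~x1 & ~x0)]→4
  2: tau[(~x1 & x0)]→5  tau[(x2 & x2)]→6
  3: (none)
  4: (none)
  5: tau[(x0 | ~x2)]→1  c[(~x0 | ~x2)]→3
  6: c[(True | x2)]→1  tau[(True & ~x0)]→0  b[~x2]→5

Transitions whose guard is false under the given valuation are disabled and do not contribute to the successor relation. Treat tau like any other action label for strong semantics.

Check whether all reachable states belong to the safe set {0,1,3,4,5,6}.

Answer: INVARIANT HOLDS

Working:
Safe = {0,1,3,4,5,6}
Reachable = {0,1,3,4,5}
  0: ✓
  1: ✓
  3: ✓
  4: ✓
  5: ✓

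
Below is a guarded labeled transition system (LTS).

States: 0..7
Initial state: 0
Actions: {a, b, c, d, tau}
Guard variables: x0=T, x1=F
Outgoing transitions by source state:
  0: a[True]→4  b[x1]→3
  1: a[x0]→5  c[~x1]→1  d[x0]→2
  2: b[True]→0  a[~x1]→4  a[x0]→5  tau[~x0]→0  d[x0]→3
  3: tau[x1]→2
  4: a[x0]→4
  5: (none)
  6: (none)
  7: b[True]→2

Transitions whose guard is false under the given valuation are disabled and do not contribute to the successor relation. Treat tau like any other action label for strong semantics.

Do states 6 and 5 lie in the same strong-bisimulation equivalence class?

Answer: BISIMILAR

Analysis:
Refine partition for ~:
  round 0: {{0,1,2,3,4,5,6,7}}
  round 1: {{0,4},{1},{2},{3,5,6},{7}}
5 equivalence class(es) (converged in 2)
6∈{3,5,6}, 5∈{3,5,6}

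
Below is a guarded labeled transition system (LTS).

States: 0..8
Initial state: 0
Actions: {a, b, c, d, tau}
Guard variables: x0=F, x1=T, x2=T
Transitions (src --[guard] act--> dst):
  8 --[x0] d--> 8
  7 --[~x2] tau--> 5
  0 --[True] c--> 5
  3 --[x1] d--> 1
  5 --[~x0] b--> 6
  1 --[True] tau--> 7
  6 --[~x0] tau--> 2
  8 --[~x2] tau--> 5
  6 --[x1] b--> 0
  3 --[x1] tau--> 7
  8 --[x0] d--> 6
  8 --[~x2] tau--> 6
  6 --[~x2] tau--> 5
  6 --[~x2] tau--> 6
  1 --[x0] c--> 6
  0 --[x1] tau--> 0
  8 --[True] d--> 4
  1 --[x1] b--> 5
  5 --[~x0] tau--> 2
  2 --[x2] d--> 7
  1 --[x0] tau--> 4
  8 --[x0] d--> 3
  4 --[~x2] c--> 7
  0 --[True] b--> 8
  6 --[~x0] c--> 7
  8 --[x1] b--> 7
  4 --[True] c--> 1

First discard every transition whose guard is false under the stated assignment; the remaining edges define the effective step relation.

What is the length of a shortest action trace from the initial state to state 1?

Breadth-first toward 1:
  Layer 0: {0}
  Layer 1: {5,8}
  Layer 2: {2,4,6,7}
  Layer 3: {1}
first hit 1 at d=3 via b·d·c

Answer: 3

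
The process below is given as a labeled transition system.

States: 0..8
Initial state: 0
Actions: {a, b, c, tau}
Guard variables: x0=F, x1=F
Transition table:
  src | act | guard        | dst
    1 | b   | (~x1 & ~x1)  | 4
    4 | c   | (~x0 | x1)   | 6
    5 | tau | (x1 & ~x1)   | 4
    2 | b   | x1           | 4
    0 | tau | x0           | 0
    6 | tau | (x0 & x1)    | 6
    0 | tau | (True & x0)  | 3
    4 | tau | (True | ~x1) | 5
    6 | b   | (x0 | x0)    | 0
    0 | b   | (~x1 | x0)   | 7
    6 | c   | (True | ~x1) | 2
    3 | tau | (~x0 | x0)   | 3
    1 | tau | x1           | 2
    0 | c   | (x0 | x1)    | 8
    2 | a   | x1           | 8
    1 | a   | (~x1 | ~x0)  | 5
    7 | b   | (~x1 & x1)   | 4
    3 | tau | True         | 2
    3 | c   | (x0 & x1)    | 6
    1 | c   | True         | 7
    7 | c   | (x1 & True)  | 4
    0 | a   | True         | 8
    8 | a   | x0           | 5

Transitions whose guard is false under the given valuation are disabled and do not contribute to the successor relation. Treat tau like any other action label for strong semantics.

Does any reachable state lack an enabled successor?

Answer: DEADLOCK at state 7

Trace:
R = {0,7,8}
  0: a→8  b→7  [2 exit(s)]
  7: ∅  [deadlock]
  8: ∅  [deadlock]
Path to 7: b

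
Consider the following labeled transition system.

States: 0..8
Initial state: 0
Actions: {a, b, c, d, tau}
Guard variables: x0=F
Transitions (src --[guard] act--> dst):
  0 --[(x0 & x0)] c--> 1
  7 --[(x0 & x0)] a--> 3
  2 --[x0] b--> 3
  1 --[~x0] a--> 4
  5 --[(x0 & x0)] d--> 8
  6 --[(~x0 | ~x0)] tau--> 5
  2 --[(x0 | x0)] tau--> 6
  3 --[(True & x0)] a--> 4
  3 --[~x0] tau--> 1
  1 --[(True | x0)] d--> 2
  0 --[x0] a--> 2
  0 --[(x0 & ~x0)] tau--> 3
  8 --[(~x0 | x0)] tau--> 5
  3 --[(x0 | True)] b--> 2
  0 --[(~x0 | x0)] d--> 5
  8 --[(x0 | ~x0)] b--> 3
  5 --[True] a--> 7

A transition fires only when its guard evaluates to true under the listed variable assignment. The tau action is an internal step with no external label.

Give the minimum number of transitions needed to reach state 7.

Layered search for 7:
  L0 = {0}
  L1 = {5}
  L2 = {7}
7 enters at depth 2; path d·a

Answer: 2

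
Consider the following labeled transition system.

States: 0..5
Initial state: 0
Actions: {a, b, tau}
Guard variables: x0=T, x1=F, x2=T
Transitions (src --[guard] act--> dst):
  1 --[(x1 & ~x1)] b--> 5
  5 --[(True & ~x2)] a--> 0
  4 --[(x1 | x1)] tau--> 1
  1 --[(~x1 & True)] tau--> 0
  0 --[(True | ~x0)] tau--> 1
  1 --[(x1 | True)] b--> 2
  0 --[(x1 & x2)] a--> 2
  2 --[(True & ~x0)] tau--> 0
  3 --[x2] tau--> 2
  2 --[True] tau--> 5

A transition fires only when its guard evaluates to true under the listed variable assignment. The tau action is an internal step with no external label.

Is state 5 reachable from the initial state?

5 transition(s) survive guard evaluation.
Layer 0: {0}
Layer 1: {1}  total {0,1}
Layer 2: {2}  total {0,1,2}
Layer 3: {5}  total {0,1,2,5}
Reachable = {0,1,2,5}
Path to 5: tau·b·tau

Answer: REACHABLE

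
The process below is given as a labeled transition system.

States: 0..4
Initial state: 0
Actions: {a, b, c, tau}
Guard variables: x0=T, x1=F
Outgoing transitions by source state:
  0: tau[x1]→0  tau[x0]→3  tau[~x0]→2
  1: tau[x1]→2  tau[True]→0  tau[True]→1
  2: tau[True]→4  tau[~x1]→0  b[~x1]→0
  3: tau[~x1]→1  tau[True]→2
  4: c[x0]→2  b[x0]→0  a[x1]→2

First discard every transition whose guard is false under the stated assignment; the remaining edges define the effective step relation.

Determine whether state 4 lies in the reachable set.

Answer: REACHABLE

Working:
After dropping false guards: 10 live edges.
depth 0: {0}
depth 1: {3}  now seen {0,3}
depth 2: {1,2}  now seen {0,1,2,3}
depth 3: {4}  now seen {0,1,2,3,4}
R = {0,1,2,3,4}
trace reaching 4: tau·tau·tau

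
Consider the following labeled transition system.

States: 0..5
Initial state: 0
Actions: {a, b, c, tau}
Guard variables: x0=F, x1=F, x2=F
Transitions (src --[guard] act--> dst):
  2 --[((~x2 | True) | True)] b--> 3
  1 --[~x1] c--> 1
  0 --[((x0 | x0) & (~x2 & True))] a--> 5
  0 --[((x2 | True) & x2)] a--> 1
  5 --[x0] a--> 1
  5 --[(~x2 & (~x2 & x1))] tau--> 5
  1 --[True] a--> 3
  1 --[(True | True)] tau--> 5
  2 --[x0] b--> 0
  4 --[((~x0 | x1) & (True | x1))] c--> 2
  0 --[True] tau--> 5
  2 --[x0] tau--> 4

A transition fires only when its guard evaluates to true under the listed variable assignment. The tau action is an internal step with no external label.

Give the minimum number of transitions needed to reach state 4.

Breadth-first toward 4:
  depth 0: {0}
  depth 1: {5}
4 never appears.

Answer: UNREACHABLE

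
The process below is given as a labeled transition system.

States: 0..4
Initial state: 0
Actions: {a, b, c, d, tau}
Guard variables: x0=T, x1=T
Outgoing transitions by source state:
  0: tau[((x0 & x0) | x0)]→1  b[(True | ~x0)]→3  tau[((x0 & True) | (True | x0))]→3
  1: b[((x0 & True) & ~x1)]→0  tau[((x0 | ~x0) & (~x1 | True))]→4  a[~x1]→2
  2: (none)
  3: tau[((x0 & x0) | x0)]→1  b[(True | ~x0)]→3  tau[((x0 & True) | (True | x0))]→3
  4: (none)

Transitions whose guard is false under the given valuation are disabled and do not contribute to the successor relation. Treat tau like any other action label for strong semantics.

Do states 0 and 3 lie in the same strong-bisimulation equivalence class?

Bisimulation quotient by refinement:
  round 0: {{0,1,2,3,4}}
  round 1: {{0,3},{1},{2,4}}
stable after 2 split(s): 3 block(s)
0∈{0,3}, 3∈{0,3}

Answer: BISIMILAR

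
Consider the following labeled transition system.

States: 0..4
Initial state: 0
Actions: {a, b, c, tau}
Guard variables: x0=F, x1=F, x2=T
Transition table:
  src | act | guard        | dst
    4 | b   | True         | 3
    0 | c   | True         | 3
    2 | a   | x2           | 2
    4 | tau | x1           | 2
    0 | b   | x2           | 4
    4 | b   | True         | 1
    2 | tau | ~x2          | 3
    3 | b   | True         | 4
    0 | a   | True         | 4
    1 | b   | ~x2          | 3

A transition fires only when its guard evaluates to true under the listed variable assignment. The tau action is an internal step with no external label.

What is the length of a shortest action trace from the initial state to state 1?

BFS to 1:
  Layer 0: {0}
  Layer 1: {3,4}
  Layer 2: {1}
first hit 1 at d=2 via a·b

Answer: 2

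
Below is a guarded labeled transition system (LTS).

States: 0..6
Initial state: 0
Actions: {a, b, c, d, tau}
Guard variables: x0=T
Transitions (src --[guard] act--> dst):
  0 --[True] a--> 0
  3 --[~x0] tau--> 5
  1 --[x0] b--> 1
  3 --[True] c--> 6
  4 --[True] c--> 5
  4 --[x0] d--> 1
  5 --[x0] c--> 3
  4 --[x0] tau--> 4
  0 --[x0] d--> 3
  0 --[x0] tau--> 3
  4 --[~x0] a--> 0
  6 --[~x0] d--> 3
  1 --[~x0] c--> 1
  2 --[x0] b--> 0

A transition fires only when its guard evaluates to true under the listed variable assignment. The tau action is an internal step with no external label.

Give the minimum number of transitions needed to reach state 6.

BFS to 6:
  depth 0: {0}
  depth 1: {3}
  depth 2: {6}
6 enters at depth 2; path d·c

Answer: 2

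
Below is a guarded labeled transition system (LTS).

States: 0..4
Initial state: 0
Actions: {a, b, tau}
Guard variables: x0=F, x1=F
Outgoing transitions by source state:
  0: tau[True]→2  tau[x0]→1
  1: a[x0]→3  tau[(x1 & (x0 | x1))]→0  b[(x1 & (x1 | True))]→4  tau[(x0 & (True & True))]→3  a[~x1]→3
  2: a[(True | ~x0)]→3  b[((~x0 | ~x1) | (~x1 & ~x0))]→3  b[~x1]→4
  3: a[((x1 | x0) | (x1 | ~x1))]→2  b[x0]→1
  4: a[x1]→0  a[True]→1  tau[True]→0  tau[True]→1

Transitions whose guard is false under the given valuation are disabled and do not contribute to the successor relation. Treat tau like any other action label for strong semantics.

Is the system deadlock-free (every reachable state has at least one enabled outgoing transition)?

Answer: DEADLOCK-FREE

Working:
Reach set: {0,1,2,3,4}
  0: tau→2  [1 exit(s)]
  1: a→3  [1 exit(s)]
  2: a→3  b→3  b→4  [3 exit(s)]
  3: a→2  [1 exit(s)]
  4: a→1  tau→0  tau→1  [3 exit(s)]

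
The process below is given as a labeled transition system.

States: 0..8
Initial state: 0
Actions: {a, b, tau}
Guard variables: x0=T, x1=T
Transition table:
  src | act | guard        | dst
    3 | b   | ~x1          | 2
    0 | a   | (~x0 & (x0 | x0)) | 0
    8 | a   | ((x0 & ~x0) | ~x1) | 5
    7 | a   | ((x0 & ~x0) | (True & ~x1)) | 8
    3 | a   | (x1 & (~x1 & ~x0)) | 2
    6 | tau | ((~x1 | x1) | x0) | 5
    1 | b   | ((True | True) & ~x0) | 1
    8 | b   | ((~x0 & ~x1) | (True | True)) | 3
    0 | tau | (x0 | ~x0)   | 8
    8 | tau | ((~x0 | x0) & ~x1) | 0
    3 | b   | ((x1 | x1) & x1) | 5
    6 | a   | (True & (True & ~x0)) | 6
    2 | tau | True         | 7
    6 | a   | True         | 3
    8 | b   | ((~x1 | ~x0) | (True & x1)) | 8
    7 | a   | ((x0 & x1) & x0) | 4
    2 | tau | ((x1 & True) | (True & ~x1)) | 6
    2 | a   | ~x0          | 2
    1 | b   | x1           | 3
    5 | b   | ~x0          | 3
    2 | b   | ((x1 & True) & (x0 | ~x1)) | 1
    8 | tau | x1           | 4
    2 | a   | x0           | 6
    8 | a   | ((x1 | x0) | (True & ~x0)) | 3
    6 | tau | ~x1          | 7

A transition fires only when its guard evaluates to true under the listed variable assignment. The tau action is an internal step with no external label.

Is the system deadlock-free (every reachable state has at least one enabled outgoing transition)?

Reachable = {0,3,4,5,8}
  0: tau→8  [1 out]
  3: b→5  [1 out]
  4: ∅  [no exit]
  5: ∅  [no exit]
  8: a→3  b→3  b→8  tau→4  [4 out]
witness 4: tau·tau

Answer: DEADLOCK at state 4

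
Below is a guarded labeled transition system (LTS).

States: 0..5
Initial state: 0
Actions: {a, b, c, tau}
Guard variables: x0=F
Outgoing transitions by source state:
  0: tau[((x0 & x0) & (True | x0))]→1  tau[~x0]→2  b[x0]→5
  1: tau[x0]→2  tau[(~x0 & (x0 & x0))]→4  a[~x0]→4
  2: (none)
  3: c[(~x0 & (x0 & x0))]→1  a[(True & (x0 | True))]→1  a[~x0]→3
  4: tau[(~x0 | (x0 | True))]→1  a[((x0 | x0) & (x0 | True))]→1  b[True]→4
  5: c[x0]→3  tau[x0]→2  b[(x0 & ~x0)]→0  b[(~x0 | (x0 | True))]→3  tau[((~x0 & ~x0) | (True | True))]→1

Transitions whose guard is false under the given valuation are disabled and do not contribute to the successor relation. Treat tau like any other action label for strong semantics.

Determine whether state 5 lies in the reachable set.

Answer: UNREACHABLE

Working:
8 transition(s) survive guard evaluation.
Layer 0: {0}
Layer 1: {2}  now seen {0,2}
R = {0,2}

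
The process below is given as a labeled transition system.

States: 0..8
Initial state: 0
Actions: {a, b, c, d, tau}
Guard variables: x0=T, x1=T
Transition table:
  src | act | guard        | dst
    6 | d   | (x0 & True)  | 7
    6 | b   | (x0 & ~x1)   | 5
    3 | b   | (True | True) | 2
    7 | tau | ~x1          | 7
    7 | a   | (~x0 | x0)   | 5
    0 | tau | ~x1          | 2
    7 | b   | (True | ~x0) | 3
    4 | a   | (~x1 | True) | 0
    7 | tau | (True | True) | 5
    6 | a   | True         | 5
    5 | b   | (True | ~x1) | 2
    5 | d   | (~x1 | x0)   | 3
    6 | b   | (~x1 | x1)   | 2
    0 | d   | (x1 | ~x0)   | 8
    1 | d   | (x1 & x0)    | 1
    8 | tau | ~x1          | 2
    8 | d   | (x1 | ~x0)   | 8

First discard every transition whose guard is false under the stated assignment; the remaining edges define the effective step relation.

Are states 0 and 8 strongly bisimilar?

Refine partition for ~:
  P[0] = {{0,1,2,3,4,5,6,7,8}}
  P[1] = {{0,1,8},{2},{3},{4},{5},{6},{7}}
stable after 2 split(s): 7 block(s)
0∈{0,1,8}, 8∈{0,1,8}

Answer: BISIMILAR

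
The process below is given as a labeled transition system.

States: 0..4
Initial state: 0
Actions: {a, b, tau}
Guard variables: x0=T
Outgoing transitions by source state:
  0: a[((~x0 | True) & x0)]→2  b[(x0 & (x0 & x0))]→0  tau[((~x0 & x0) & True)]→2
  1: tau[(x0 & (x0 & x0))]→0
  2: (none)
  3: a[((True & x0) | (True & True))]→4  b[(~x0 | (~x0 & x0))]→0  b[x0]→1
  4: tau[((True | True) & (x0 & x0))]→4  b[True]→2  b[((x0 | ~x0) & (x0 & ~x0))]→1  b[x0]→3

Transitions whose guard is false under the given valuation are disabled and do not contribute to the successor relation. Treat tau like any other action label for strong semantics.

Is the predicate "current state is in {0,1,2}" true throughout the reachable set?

Allowed set {0,1,2}
Reachable = {0,2}
  0: ✓
  2: ✓

Answer: INVARIANT HOLDS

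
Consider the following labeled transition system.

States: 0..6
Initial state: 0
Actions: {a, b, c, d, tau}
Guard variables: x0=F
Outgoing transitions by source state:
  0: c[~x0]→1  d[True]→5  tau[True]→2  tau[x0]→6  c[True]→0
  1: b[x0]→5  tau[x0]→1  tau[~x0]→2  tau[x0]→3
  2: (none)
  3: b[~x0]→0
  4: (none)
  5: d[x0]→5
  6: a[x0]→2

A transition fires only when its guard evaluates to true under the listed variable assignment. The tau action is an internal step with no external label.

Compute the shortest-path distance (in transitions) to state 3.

Answer: UNREACHABLE

Working:
Layered search for 3:
  depth 0: {0}
  depth 1: {1,2,5}
3 never appears.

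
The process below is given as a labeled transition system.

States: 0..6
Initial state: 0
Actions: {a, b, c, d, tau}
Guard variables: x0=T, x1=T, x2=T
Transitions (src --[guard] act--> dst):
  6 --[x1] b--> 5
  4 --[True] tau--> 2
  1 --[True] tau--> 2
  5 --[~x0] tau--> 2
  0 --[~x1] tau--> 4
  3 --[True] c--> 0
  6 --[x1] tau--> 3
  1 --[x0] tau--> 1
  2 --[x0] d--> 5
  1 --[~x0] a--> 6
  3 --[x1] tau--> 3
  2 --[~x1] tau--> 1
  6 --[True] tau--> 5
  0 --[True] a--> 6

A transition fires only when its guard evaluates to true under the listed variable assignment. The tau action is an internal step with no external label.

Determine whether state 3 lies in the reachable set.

After dropping false guards: 10 live edges.
Layer 0: {0}
Layer 1: {6}  total {0,6}
Layer 2: {3,5}  total {0,3,5,6}
Reachable = {0,3,5,6}
Path to 3: a·tau

Answer: REACHABLE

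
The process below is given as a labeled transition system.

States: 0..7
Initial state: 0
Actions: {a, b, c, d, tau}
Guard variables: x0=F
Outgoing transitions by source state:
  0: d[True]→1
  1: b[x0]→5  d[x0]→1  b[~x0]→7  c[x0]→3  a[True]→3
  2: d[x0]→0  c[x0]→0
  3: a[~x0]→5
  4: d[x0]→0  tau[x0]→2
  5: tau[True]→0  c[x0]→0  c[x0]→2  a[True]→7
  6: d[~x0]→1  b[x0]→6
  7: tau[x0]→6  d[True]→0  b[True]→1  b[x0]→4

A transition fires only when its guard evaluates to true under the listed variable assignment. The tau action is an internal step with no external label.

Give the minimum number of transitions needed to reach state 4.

Answer: UNREACHABLE

Analysis:
Layered search for 4:
  L0 = {0}
  L1 = {1}
  L2 = {3,7}
  L3 = {5}
4 never appears.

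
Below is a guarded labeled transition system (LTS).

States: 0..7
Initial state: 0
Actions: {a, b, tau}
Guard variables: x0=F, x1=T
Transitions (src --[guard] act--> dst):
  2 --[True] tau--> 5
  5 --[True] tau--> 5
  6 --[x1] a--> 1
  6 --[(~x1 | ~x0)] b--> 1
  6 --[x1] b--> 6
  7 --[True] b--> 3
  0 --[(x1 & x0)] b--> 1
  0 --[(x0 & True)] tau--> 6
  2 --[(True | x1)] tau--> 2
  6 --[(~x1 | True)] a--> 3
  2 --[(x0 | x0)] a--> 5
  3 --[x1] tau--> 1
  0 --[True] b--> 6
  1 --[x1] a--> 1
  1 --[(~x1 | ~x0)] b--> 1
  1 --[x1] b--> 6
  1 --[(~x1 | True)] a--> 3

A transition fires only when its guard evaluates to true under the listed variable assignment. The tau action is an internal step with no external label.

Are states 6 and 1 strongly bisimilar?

Answer: BISIMILAR

Working:
Bisimulation quotient by refinement:
  π0 = {{0,1,2,3,4,5,6,7}}
  π1 = {{0,7},{1,6},{2,3,5},{4}}
  π2 = {{0},{1,6},{2,5},{3},{4},{7}}
6 equivalence class(es) (converged in 3)
6∈{1,6}, 1∈{1,6}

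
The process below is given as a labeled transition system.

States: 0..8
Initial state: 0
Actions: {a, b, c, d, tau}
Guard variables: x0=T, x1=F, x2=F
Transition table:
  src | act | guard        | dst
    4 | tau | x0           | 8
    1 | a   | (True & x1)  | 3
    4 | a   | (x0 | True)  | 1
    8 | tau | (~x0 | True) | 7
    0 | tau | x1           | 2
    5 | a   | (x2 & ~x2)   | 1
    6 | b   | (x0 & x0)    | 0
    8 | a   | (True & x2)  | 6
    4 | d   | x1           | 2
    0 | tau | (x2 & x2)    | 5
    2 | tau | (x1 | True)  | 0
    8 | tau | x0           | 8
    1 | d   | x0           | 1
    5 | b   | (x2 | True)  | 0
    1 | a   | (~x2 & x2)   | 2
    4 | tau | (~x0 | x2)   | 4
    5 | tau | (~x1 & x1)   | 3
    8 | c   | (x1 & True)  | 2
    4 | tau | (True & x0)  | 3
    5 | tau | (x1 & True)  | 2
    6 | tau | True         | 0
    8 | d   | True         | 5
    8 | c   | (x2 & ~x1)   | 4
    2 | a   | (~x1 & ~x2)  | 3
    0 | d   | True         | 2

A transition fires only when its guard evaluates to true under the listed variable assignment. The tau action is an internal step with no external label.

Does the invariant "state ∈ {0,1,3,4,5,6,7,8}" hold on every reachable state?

Answer: INVARIANT VIOLATED at state 2

Analysis:
Allowed set {0,1,3,4,5,6,7,8}
Reachable = {0,2,3}
  0: ok
  2: outside
  3: ok
counterexample path to 2: d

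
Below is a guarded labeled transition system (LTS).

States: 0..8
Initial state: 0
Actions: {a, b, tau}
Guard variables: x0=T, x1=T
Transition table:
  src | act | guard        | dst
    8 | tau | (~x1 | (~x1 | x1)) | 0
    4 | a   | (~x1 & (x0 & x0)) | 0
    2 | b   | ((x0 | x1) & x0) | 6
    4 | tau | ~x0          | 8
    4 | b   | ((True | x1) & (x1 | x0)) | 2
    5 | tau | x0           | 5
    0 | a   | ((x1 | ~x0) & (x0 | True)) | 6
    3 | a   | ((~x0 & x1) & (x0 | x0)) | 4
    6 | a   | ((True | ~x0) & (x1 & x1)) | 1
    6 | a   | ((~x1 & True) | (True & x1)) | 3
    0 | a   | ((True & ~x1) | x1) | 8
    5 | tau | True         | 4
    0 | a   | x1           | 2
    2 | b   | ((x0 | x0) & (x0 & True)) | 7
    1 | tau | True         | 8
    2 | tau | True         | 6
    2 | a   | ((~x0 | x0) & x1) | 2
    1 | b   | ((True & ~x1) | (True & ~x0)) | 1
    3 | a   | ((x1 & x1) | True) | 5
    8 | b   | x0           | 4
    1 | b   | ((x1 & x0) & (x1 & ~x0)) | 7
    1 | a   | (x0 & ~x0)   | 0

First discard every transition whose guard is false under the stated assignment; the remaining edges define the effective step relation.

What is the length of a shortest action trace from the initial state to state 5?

Answer: 3

Working:
Layered search for 5:
  depth 0: {0}
  depth 1: {2,6,8}
  depth 2: {1,3,4,7}
  depth 3: {5}
5 enters at depth 3; path a·a·a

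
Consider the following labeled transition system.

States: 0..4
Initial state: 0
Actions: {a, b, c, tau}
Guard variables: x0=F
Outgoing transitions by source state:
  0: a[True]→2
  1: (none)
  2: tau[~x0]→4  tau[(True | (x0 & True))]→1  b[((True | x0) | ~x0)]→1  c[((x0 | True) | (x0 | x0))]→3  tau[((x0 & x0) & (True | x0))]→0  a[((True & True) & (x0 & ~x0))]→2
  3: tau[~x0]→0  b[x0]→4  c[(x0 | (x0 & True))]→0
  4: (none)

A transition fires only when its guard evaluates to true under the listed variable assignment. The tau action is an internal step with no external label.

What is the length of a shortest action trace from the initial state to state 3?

Answer: 2

Analysis:
Layered search for 3:
  depth 0: {0}
  depth 1: {2}
  depth 2: {1,3,4}
depth(3)=2, e.g. a·c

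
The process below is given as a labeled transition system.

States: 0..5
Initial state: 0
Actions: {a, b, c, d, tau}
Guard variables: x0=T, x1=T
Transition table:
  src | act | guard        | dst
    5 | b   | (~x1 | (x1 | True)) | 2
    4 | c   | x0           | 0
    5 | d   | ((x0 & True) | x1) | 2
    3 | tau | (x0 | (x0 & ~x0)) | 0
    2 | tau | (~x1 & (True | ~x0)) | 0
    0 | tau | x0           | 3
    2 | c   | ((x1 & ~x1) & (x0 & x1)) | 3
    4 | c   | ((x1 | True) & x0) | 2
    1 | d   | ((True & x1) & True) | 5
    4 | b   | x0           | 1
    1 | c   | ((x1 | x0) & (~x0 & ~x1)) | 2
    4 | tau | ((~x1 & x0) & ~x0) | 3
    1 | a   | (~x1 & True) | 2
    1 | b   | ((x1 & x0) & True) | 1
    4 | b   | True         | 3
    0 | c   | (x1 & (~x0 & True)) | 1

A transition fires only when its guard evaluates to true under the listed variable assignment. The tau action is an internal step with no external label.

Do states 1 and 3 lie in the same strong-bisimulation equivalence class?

Answer: NOT BISIMILAR

Working:
Bisimulation quotient by refinement:
  π0 = {{0,1,2,3,4,5}}
  π1 = {{0,3},{1,5},{2},{4}}
  π2 = {{0,3},{1},{2},{4},{5}}
stable after 3 split(s): 5 block(s)
class of 1: {1}; class of 3: {0,3}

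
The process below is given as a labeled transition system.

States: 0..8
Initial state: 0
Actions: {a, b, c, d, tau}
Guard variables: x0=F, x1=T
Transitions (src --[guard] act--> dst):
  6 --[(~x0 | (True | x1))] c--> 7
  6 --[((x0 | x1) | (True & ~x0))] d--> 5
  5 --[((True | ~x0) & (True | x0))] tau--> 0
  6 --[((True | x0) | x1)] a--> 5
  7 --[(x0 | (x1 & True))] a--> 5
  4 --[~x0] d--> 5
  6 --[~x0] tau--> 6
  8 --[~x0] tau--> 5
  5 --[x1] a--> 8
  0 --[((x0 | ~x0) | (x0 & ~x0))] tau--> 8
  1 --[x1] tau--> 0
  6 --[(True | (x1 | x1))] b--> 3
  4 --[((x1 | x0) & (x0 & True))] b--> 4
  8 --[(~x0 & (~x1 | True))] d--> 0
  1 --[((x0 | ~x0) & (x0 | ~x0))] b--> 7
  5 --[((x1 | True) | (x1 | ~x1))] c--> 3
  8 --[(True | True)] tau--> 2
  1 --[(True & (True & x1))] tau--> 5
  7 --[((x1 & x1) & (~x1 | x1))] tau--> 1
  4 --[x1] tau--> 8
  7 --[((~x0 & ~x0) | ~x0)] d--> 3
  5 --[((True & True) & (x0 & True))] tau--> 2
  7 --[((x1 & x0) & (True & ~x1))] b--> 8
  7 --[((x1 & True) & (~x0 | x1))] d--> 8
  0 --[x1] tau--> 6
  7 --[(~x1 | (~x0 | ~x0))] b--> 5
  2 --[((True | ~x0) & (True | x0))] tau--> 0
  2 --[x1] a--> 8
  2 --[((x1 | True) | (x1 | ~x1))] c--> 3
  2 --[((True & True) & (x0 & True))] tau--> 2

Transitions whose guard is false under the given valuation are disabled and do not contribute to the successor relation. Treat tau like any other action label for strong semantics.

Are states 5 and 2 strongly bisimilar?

Answer: BISIMILAR

Working:
Compute ~ classes (split until stable):
  π0 = {{0,1,2,3,4,5,6,7,8}}
  π1 = {{0},{1},{2,5},{3},{4,8},{6},{7}}
  π2 = {{0},{1},{2,5},{3},{4},{6},{7},{8}}
stable after 3 split(s): 8 block(s)
class of 5: {2,5}; class of 2: {2,5}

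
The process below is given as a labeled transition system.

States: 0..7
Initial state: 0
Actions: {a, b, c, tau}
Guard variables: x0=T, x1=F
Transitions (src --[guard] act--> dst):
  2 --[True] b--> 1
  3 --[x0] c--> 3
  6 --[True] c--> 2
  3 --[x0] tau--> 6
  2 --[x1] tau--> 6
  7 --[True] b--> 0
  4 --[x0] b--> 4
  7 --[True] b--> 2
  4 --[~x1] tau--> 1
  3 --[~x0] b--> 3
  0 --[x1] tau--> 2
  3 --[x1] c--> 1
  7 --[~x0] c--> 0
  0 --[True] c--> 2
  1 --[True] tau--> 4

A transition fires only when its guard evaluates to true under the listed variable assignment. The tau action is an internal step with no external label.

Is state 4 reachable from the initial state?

Answer: REACHABLE

Analysis:
10 transition(s) survive guard evaluation.
depth 0: {0}
depth 1: {2}  total {0,2}
depth 2: {1}  total {0,1,2}
depth 3: {4}  total {0,1,2,4}
Reachable = {0,1,2,4}
witness 4: c·b·tau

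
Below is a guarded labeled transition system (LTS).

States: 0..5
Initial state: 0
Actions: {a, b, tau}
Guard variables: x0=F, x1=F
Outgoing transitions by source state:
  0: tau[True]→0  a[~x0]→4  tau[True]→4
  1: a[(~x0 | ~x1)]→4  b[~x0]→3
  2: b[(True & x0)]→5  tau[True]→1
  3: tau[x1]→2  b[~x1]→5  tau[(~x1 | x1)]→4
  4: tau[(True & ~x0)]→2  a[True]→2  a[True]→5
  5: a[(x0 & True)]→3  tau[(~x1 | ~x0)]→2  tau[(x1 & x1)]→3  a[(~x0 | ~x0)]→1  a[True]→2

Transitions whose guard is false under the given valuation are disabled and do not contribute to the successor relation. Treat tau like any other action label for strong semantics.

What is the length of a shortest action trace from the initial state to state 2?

Answer: 2

Analysis:
Breadth-first toward 2:
  depth 0: {0}
  depth 1: {4}
  depth 2: {2,5}
2 enters at depth 2; path a·a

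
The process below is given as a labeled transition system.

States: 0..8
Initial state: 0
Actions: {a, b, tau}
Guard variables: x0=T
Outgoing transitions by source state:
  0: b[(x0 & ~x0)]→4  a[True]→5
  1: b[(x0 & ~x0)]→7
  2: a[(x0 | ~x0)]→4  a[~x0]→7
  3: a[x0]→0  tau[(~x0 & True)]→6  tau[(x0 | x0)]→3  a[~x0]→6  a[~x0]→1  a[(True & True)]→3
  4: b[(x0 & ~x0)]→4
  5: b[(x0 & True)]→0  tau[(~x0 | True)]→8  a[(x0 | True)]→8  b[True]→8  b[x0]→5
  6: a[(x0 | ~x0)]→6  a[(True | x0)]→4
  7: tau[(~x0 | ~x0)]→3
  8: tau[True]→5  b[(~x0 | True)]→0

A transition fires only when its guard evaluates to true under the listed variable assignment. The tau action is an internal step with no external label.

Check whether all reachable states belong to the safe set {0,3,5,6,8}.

Answer: INVARIANT HOLDS

Working:
Safe = {0,3,5,6,8}
Reachable = {0,5,8}
  0: ✓
  5: ✓
  8: ✓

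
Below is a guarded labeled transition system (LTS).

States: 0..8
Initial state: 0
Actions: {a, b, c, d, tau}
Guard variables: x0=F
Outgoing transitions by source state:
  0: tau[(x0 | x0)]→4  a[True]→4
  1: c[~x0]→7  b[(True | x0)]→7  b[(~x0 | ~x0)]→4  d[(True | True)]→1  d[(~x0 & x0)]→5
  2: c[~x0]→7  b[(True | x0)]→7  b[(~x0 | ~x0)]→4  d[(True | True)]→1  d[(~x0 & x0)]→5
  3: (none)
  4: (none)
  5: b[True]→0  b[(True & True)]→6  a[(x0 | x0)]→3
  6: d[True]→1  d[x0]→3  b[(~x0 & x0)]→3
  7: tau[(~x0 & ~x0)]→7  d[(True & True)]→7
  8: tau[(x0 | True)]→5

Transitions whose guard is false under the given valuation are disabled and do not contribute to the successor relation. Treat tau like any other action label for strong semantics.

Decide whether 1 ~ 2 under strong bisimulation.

Compute ~ classes (split until stable):
  π0 = {{0,1,2,3,4,5,6,7,8}}
  π1 = {{0},{1,2},{3,4},{5},{6},{7},{8}}
Fixed point at round 2; 7 class(es).
[1]={1,2}  [2]={1,2}

Answer: BISIMILAR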